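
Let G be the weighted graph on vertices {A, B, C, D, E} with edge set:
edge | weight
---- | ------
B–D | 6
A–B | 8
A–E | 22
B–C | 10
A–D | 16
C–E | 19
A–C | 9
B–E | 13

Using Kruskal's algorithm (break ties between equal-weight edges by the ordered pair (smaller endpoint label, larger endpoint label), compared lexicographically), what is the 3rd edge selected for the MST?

Kruskal's algorithm — process edges by increasing weight (ties by edge label):
B–D (6): add — endpoints in different components.
A–B (8): add — endpoints in different components.
A–C (9): add — endpoints in different components.
B–C (10): skip — B and C already connected.
B–E (13): add — endpoints in different components.
The 3rd edge added is A–C.

A-C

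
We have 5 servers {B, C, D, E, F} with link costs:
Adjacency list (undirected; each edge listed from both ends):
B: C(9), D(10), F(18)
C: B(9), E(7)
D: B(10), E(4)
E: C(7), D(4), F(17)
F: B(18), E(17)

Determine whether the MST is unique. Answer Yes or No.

Yes

Kruskal's algorithm — process edges by increasing weight (ties by edge label):
D–E (4): add. Components now {B} {C} {D,E} {F}
C–E (7): add. Components now {B} {C,D,E} {F}
B–C (9): add. Components now {B,C,D,E} {F}
B–D (10): skip — B and D already connected.
E–F (17): add. Components now {B,C,D,E,F}
Every non-tree edge has weight strictly greater than the heaviest edge on the tree path between its endpoints, so the MST is unique.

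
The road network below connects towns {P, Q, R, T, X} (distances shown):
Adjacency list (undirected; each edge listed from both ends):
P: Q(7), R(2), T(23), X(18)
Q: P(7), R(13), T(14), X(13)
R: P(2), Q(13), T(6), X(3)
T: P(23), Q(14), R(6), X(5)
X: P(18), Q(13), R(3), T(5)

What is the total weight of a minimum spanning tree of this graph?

17

Prim's algorithm from P:
Step 1: cheapest edge leaving the tree is P-R (2); add R.
Step 2: cheapest edge leaving the tree is R-X (3); add X.
Step 3: cheapest edge leaving the tree is T-X (5); add T.
Step 4: cheapest edge leaving the tree is P-Q (7); add Q.
MST edges: P-R, R-X, T-X, P-Q; total weight 2+3+5+7 = 17.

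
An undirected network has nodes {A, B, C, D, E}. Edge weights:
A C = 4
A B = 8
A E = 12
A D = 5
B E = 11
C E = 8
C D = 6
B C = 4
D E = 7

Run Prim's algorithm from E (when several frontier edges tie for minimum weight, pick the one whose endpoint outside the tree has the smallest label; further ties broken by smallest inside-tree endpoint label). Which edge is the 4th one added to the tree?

B-C

Prim, starting at E.
Step 1: frontier [D E 7, C E 8, B E 11, A E 12] → take D E (7); add D.
Step 2: frontier [A D 5, C D 6, C E 8, B E 11, A E 12] → take A D (5); add A.
Step 3: frontier [A C 4, A B 8, C D 6, C E 8, B E 11] → take A C (4); add C.
Step 4: frontier [A B 8, B C 4, B E 11] → take B C (4); add B.
The 4th edge added is B C.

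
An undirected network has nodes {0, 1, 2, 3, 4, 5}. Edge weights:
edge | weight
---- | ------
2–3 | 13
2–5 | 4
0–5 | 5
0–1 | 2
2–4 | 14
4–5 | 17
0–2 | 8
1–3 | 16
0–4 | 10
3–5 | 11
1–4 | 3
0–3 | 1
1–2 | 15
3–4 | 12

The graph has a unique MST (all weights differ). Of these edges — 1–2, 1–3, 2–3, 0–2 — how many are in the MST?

0

Sort edges by weight, then run Kruskal:
0–3 (1): add — endpoints in different components.
0–1 (2): add — endpoints in different components.
1–4 (3): add — endpoints in different components.
2–5 (4): add — endpoints in different components.
0–5 (5): add — endpoints in different components.
MST edge set: {0–3, 0–1, 1–4, 2–5, 0–5}.
Of the listed edges, {} are in the MST → 0.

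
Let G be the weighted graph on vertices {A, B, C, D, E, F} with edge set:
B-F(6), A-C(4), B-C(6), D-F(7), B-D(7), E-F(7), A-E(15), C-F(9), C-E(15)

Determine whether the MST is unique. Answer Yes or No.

No

Kruskal's algorithm — process edges by increasing weight (ties by edge label):
A-C (4): add — endpoints in different components.
B-C (6): add — endpoints in different components.
B-F (6): add — endpoints in different components.
B-D (7): add — endpoints in different components.
D-F (7): skip — D and F already connected.
E-F (7): add — endpoints in different components.
Non-tree edge D-F has weight 7, equal to the heaviest edge on its tree cycle — swapping gives another MST of the same weight. Not unique.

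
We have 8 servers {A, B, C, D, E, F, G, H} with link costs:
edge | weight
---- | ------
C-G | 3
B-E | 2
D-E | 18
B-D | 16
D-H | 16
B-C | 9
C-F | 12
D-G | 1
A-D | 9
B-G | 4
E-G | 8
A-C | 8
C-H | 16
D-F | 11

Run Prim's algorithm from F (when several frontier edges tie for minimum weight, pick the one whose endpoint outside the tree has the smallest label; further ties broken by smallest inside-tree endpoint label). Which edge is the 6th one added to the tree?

Grow the tree from F using Prim:
Step 1: frontier [D-F 11, C-F 12] → take D-F (11); add D.
Step 2: frontier [D-G 1, A-D 9, B-D 16, D-H 16, D-E 18, C-F 12] → take D-G (1); add G.
Step 3: frontier [A-D 9, B-D 16, D-H 16, D-E 18, C-F 12, C-G 3, B-G 4, E-G 8] → take C-G (3); add C.
Step 4: frontier [A-C 8, B-C 9, C-H 16, A-D 9, B-D 16, D-H 16, D-E 18, B-G 4, E-G 8] → take B-G (4); add B.
Step 5: frontier [B-E 2, A-C 8, C-H 16, A-D 9, D-H 16, D-E 18, E-G 8] → take B-E (2); add E.
Step 6: frontier [A-C 8, C-H 16, A-D 9, D-H 16] → take A-C (8); add A.
Step 7: frontier [C-H 16, D-H 16] → take C-H (16); add H.
The 6th edge added is A-C.

A-C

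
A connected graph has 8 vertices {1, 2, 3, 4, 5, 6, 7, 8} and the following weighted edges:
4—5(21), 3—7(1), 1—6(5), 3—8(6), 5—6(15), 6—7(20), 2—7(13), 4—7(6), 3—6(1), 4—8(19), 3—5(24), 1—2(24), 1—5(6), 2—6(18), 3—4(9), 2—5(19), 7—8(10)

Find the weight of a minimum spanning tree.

Prim, starting at 6.
Step 1: cheapest edge leaving the tree is 3—6 (1); add 3.
Step 2: cheapest edge leaving the tree is 3—7 (1); add 7.
Step 3: cheapest edge leaving the tree is 1—6 (5); add 1.
Step 4: cheapest edge leaving the tree is 4—7 (6); add 4.
Step 5: cheapest edge leaving the tree is 1—5 (6); add 5.
Step 6: cheapest edge leaving the tree is 3—8 (6); add 8.
Step 7: cheapest edge leaving the tree is 2—7 (13); add 2.
MST edges: 3—6, 3—7, 1—6, 4—7, 1—5, 3—8, 2—7; total weight 1+1+5+6+6+6+13 = 38.

38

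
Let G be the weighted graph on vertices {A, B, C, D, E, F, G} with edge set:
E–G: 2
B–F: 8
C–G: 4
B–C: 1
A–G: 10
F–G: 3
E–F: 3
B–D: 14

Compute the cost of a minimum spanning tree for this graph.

34

Prim, starting at D.
Step 1: cheapest edge leaving the tree is B–D (14); add B.
Step 2: cheapest edge leaving the tree is B–C (1); add C.
Step 3: cheapest edge leaving the tree is C–G (4); add G.
Step 4: cheapest edge leaving the tree is E–G (2); add E.
Step 5: cheapest edge leaving the tree is E–F (3); add F.
Step 6: cheapest edge leaving the tree is A–G (10); add A.
MST edges: B–D, B–C, C–G, E–G, E–F, A–G; total weight 14+1+4+2+3+10 = 34.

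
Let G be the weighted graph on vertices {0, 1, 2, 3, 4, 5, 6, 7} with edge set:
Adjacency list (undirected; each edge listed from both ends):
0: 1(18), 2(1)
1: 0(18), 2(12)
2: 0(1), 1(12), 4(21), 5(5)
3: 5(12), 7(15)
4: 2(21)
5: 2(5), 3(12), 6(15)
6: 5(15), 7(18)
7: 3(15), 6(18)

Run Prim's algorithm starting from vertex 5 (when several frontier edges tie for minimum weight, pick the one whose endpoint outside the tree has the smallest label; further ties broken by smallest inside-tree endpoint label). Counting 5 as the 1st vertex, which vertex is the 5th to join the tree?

Prim, starting at 5.
Step 1: cheapest edge leaving the tree is 2—5 (5); add 2.
Step 2: cheapest edge leaving the tree is 0—2 (1); add 0.
Step 3: cheapest edge leaving the tree is 1—2 (12); add 1.
Step 4: cheapest edge leaving the tree is 3—5 (12); add 3.
Step 5: cheapest edge leaving the tree is 5—6 (15); add 6.
Step 6: cheapest edge leaving the tree is 3—7 (15); add 7.
Step 7: cheapest edge leaving the tree is 2—4 (21); add 4.
Vertex order: 5, 2, 0, 1, 3, 6, 7, 4. The 5th vertex is 3.

3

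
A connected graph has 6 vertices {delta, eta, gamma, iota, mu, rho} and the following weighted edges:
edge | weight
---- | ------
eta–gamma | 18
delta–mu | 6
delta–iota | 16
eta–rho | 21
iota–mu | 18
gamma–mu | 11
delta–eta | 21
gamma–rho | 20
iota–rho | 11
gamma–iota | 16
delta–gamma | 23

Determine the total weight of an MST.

62

Prim's algorithm from gamma:
Step 1: cheapest edge leaving the tree is gamma–mu (11); add mu.
Step 2: cheapest edge leaving the tree is delta–mu (6); add delta.
Step 3: cheapest edge leaving the tree is delta–iota (16); add iota.
Step 4: cheapest edge leaving the tree is iota–rho (11); add rho.
Step 5: cheapest edge leaving the tree is eta–gamma (18); add eta.
MST edges: gamma–mu, delta–mu, delta–iota, iota–rho, eta–gamma; total weight 11+6+16+11+18 = 62.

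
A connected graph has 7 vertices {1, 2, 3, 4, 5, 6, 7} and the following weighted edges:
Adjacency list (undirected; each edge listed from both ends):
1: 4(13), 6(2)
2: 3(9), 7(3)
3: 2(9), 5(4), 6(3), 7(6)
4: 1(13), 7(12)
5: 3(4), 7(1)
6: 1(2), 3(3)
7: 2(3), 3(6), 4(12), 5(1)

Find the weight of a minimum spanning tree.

Kruskal's algorithm — process edges by increasing weight (ties by edge label):
5–7 (1): add. Components now {1} {2} {3} {4} {5,7} {6}
1–6 (2): add. Components now {1,6} {2} {3} {4} {5,7}
2–7 (3): add. Components now {1,6} {2,5,7} {3} {4}
3–6 (3): add. Components now {1,3,6} {2,5,7} {4}
3–5 (4): add. Components now {1,2,3,5,6,7} {4}
3–7 (6): skip — 3 and 7 already connected.
2–3 (9): skip — 2 and 3 already connected.
4–7 (12): add. Components now {1,2,3,4,5,6,7}
MST edges: 5–7, 1–6, 2–7, 3–6, 3–5, 4–7; total weight 1+2+3+3+4+12 = 25.

25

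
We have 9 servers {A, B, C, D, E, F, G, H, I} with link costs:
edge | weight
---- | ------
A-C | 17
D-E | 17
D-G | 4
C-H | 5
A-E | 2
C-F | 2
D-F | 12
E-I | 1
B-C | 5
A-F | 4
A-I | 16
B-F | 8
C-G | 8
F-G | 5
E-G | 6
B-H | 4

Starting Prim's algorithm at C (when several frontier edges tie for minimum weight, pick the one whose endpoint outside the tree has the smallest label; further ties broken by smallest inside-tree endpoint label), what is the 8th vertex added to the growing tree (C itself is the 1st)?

G

Prim, starting at C.
Step 1: cheapest edge leaving the tree is C-F (2); add F.
Step 2: cheapest edge leaving the tree is A-F (4); add A.
Step 3: cheapest edge leaving the tree is A-E (2); add E.
Step 4: cheapest edge leaving the tree is E-I (1); add I.
Step 5: cheapest edge leaving the tree is B-C (5); add B.
Step 6: cheapest edge leaving the tree is B-H (4); add H.
Step 7: cheapest edge leaving the tree is F-G (5); add G.
Step 8: cheapest edge leaving the tree is D-G (4); add D.
Vertex order: C, F, A, E, I, B, H, G, D. The 8th vertex is G.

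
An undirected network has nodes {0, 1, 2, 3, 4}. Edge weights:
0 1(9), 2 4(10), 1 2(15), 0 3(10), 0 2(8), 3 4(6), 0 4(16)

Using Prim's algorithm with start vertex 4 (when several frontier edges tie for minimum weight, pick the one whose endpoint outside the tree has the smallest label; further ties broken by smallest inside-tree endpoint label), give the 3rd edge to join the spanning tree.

0-2

Grow the tree from 4 using Prim:
Step 1: cheapest edge leaving the tree is 3 4 (6); add 3.
Step 2: cheapest edge leaving the tree is 0 3 (10); add 0.
Step 3: cheapest edge leaving the tree is 0 2 (8); add 2.
Step 4: cheapest edge leaving the tree is 0 1 (9); add 1.
The 3rd edge added is 0 2.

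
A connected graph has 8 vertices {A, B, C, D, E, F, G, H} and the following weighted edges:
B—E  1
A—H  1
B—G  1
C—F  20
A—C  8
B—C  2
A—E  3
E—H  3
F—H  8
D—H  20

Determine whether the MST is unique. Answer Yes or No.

Kruskal's algorithm — process edges by increasing weight (ties by edge label):
A—H (1): add — endpoints in different components.
B—E (1): add — endpoints in different components.
B—G (1): add — endpoints in different components.
B—C (2): add — endpoints in different components.
A—E (3): add — endpoints in different components.
E—H (3): skip — E and H already connected.
A—C (8): skip — A and C already connected.
F—H (8): add — endpoints in different components.
C—F (20): skip — C and F already connected.
D—H (20): add — endpoints in different components.
Non-tree edge E—H has weight 3, equal to the heaviest edge on its tree cycle — swapping gives another MST of the same weight. Not unique.

No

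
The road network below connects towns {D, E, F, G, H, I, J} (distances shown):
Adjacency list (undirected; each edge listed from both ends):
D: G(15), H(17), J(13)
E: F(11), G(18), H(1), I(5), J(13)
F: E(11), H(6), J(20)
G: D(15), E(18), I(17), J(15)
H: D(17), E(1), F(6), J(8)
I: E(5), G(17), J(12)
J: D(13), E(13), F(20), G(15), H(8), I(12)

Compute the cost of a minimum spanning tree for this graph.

Prim's algorithm from H:
Step 1: cheapest edge leaving the tree is E-H (1); add E.
Step 2: cheapest edge leaving the tree is E-I (5); add I.
Step 3: cheapest edge leaving the tree is F-H (6); add F.
Step 4: cheapest edge leaving the tree is H-J (8); add J.
Step 5: cheapest edge leaving the tree is D-J (13); add D.
Step 6: cheapest edge leaving the tree is D-G (15); add G.
MST edges: E-H, E-I, F-H, H-J, D-J, D-G; total weight 1+5+6+8+13+15 = 48.

48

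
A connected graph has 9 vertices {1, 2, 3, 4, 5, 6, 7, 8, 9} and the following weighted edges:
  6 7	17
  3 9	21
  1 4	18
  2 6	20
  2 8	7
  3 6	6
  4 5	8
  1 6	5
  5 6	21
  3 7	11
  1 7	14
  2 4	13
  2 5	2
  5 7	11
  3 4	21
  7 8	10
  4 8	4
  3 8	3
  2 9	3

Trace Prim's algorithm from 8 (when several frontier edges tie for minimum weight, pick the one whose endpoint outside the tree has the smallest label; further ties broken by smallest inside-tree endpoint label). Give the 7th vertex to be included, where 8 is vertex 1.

5

Prim's algorithm from 8:
Step 1: cheapest edge leaving the tree is 3 8 (3); add 3.
Step 2: cheapest edge leaving the tree is 4 8 (4); add 4.
Step 3: cheapest edge leaving the tree is 3 6 (6); add 6.
Step 4: cheapest edge leaving the tree is 1 6 (5); add 1.
Step 5: cheapest edge leaving the tree is 2 8 (7); add 2.
Step 6: cheapest edge leaving the tree is 2 5 (2); add 5.
Step 7: cheapest edge leaving the tree is 2 9 (3); add 9.
Step 8: cheapest edge leaving the tree is 7 8 (10); add 7.
Vertex order: 8, 3, 4, 6, 1, 2, 5, 9, 7. The 7th vertex is 5.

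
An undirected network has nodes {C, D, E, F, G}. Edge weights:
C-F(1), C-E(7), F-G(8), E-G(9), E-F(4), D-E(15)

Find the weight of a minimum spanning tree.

Kruskal: consider edges lightest-first.
C-F (1): add — endpoints in different components.
E-F (4): add — endpoints in different components.
C-E (7): skip — C and E already connected.
F-G (8): add — endpoints in different components.
E-G (9): skip — E and G already connected.
D-E (15): add — endpoints in different components.
MST edges: C-F, E-F, F-G, D-E; total weight 1+4+8+15 = 28.

28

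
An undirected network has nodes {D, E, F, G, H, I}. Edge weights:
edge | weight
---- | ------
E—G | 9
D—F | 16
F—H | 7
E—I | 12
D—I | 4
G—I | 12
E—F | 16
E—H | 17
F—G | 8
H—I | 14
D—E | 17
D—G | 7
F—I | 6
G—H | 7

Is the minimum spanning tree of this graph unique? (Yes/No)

Kruskal: consider edges lightest-first.
D—I (4): add — endpoints in different components.
F—I (6): add — endpoints in different components.
D—G (7): add — endpoints in different components.
F—H (7): add — endpoints in different components.
G—H (7): skip — G and H already connected.
F—G (8): skip — F and G already connected.
E—G (9): add — endpoints in different components.
Non-tree edge G—H has weight 7, equal to the heaviest edge on its tree cycle — swapping gives another MST of the same weight. Not unique.

No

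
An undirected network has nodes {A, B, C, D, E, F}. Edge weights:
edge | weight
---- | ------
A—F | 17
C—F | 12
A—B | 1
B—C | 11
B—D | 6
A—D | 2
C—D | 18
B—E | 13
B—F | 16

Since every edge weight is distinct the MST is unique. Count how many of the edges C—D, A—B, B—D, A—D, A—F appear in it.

Sort edges by weight, then run Kruskal:
A—B (1): add. Components now {A,B} {C} {D} {E} {F}
A—D (2): add. Components now {A,B,D} {C} {E} {F}
B—D (6): skip — B and D already connected.
B—C (11): add. Components now {A,B,C,D} {E} {F}
C—F (12): add. Components now {A,B,C,D,F} {E}
B—E (13): add. Components now {A,B,C,D,E,F}
MST edge set: {A—B, A—D, B—C, C—F, B—E}.
Of the listed edges, {A—B, A—D} are in the MST → 2.

2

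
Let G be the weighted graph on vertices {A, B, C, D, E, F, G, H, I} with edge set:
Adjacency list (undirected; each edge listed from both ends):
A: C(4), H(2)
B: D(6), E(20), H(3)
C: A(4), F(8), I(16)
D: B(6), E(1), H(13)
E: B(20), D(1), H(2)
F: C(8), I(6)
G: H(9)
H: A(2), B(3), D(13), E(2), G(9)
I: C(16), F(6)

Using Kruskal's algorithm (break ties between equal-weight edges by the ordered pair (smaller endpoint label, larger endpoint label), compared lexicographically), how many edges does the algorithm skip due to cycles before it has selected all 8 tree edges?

1

Sort edges by weight, then run Kruskal:
D-E (1): add — endpoints in different components.
A-H (2): add — endpoints in different components.
E-H (2): add — endpoints in different components.
B-H (3): add — endpoints in different components.
A-C (4): add — endpoints in different components.
B-D (6): skip — B and D already connected.
F-I (6): add — endpoints in different components.
C-F (8): add — endpoints in different components.
G-H (9): add — endpoints in different components.
Edges rejected before the tree was complete: 1.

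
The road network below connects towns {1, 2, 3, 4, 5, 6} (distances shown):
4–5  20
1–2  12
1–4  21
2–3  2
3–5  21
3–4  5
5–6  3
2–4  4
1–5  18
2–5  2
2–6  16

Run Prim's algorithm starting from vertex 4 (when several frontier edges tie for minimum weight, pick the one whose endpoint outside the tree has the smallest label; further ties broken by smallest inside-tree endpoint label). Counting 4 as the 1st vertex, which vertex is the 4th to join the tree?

5

Prim, starting at 4.
Step 1: cheapest edge leaving the tree is 2–4 (4); add 2.
Step 2: cheapest edge leaving the tree is 2–3 (2); add 3.
Step 3: cheapest edge leaving the tree is 2–5 (2); add 5.
Step 4: cheapest edge leaving the tree is 5–6 (3); add 6.
Step 5: cheapest edge leaving the tree is 1–2 (12); add 1.
Vertex order: 4, 2, 3, 5, 6, 1. The 4th vertex is 5.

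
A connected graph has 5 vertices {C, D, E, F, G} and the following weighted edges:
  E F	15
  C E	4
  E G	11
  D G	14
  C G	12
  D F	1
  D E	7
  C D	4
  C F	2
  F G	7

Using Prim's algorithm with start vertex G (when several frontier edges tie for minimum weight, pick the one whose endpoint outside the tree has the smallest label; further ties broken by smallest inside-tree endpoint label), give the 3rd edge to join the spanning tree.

C-F

Prim, starting at G.
Step 1: frontier [F G 7, E G 11, C G 12, D G 14] → take F G (7); add F.
Step 2: frontier [D F 1, C F 2, E F 15, E G 11, C G 12, D G 14] → take D F (1); add D.
Step 3: frontier [C D 4, D E 7, C F 2, E F 15, E G 11, C G 12] → take C F (2); add C.
Step 4: frontier [C E 4, D E 7, E F 15, E G 11] → take C E (4); add E.
The 3rd edge added is C F.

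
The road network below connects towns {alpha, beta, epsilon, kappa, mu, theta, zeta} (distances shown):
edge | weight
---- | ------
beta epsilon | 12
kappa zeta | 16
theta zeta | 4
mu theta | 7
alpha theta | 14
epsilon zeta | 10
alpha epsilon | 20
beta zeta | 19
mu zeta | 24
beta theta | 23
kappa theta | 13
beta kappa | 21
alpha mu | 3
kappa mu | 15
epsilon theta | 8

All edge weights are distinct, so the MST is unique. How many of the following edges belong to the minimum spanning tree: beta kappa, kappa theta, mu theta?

Kruskal's algorithm — process edges by increasing weight (ties by edge label):
alpha mu (3): add. Components now {kappa} {epsilon} {zeta} {alpha,mu} {beta} {theta}
theta zeta (4): add. Components now {kappa} {epsilon} {theta,zeta} {alpha,mu} {beta}
mu theta (7): add. Components now {kappa} {epsilon} {alpha,mu,theta,zeta} {beta}
epsilon theta (8): add. Components now {kappa} {alpha,epsilon,mu,theta,zeta} {beta}
epsilon zeta (10): skip — epsilon and zeta already connected.
beta epsilon (12): add. Components now {kappa} {alpha,beta,epsilon,mu,theta,zeta}
kappa theta (13): add. Components now {alpha,beta,epsilon,kappa,mu,theta,zeta}
MST edge set: {alpha mu, theta zeta, mu theta, epsilon theta, beta epsilon, kappa theta}.
Of the listed edges, {kappa theta, mu theta} are in the MST → 2.

2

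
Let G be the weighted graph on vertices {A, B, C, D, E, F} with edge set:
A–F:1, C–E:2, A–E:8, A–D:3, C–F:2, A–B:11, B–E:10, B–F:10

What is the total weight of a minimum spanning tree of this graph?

18

Prim, starting at D.
Step 1: cheapest edge leaving the tree is A–D (3); add A.
Step 2: cheapest edge leaving the tree is A–F (1); add F.
Step 3: cheapest edge leaving the tree is C–F (2); add C.
Step 4: cheapest edge leaving the tree is C–E (2); add E.
Step 5: cheapest edge leaving the tree is B–E (10); add B.
MST edges: A–D, A–F, C–F, C–E, B–E; total weight 3+1+2+2+10 = 18.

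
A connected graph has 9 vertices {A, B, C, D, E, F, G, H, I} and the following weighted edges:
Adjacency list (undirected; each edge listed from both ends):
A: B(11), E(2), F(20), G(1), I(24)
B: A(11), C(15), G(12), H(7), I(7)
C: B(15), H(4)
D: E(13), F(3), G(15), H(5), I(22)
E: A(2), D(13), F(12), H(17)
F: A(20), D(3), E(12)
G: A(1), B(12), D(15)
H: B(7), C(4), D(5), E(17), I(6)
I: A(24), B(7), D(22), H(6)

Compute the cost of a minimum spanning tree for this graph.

39

Prim's algorithm from A:
Step 1: cheapest edge leaving the tree is A–G (1); add G.
Step 2: cheapest edge leaving the tree is A–E (2); add E.
Step 3: cheapest edge leaving the tree is A–B (11); add B.
Step 4: cheapest edge leaving the tree is B–H (7); add H.
Step 5: cheapest edge leaving the tree is C–H (4); add C.
Step 6: cheapest edge leaving the tree is D–H (5); add D.
Step 7: cheapest edge leaving the tree is D–F (3); add F.
Step 8: cheapest edge leaving the tree is H–I (6); add I.
MST edges: A–G, A–E, A–B, B–H, C–H, D–H, D–F, H–I; total weight 1+2+11+7+4+5+3+6 = 39.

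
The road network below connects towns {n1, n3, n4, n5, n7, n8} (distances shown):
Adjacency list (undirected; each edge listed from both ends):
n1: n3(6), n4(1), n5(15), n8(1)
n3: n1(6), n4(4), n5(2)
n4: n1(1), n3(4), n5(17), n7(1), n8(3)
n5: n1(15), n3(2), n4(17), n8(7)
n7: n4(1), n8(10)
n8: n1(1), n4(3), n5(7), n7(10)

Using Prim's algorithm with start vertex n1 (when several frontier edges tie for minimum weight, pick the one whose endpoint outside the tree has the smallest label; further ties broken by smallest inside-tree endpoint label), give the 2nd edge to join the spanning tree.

n4-n7

Grow the tree from n1 using Prim:
Step 1: cheapest edge leaving the tree is n1 n4 (1); add n4.
Step 2: cheapest edge leaving the tree is n4 n7 (1); add n7.
Step 3: cheapest edge leaving the tree is n1 n8 (1); add n8.
Step 4: cheapest edge leaving the tree is n3 n4 (4); add n3.
Step 5: cheapest edge leaving the tree is n3 n5 (2); add n5.
The 2nd edge added is n4 n7.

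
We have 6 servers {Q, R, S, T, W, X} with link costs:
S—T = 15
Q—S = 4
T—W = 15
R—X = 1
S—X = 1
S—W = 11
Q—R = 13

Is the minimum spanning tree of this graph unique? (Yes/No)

No

Sort edges by weight, then run Kruskal:
R—X (1): add. Components now {R,X} {Q} {S} {T} {W}
S—X (1): add. Components now {R,S,X} {Q} {T} {W}
Q—S (4): add. Components now {Q,R,S,X} {T} {W}
S—W (11): add. Components now {Q,R,S,W,X} {T}
Q—R (13): skip — Q and R already connected.
S—T (15): add. Components now {Q,R,S,T,W,X}
Non-tree edge T—W has weight 15, equal to the heaviest edge on its tree cycle — swapping gives another MST of the same weight. Not unique.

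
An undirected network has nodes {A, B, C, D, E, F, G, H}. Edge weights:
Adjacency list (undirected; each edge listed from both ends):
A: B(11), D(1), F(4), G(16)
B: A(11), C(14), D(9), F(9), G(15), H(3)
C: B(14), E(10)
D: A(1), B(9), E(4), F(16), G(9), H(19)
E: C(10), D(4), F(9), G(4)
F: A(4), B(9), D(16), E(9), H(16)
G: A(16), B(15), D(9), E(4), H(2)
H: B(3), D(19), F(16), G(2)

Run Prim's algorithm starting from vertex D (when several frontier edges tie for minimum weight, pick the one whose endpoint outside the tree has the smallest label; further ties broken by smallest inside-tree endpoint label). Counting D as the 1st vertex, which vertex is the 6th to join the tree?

H

Grow the tree from D using Prim:
Step 1: cheapest edge leaving the tree is A D (1); add A.
Step 2: cheapest edge leaving the tree is D E (4); add E.
Step 3: cheapest edge leaving the tree is A F (4); add F.
Step 4: cheapest edge leaving the tree is E G (4); add G.
Step 5: cheapest edge leaving the tree is G H (2); add H.
Step 6: cheapest edge leaving the tree is B H (3); add B.
Step 7: cheapest edge leaving the tree is C E (10); add C.
Vertex order: D, A, E, F, G, H, B, C. The 6th vertex is H.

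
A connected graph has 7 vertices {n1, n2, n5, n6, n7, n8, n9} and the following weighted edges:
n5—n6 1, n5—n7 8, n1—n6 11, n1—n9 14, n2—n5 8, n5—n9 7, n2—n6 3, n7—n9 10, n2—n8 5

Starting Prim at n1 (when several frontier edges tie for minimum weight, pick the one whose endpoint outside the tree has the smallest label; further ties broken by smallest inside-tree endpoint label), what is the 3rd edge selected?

Prim's algorithm from n1:
Step 1: cheapest edge leaving the tree is n1—n6 (11); add n6.
Step 2: cheapest edge leaving the tree is n5—n6 (1); add n5.
Step 3: cheapest edge leaving the tree is n2—n6 (3); add n2.
Step 4: cheapest edge leaving the tree is n2—n8 (5); add n8.
Step 5: cheapest edge leaving the tree is n5—n9 (7); add n9.
Step 6: cheapest edge leaving the tree is n5—n7 (8); add n7.
The 3rd edge added is n2—n6.

n2-n6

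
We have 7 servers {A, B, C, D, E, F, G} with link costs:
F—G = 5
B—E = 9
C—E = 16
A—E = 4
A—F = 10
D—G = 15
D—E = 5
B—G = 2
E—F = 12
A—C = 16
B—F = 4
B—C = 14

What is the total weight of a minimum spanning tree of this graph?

Kruskal: consider edges lightest-first.
B—G (2): add — endpoints in different components.
A—E (4): add — endpoints in different components.
B—F (4): add — endpoints in different components.
D—E (5): add — endpoints in different components.
F—G (5): skip — F and G already connected.
B—E (9): add — endpoints in different components.
A—F (10): skip — A and F already connected.
E—F (12): skip — E and F already connected.
B—C (14): add — endpoints in different components.
MST edges: B—G, A—E, B—F, D—E, B—E, B—C; total weight 2+4+4+5+9+14 = 38.

38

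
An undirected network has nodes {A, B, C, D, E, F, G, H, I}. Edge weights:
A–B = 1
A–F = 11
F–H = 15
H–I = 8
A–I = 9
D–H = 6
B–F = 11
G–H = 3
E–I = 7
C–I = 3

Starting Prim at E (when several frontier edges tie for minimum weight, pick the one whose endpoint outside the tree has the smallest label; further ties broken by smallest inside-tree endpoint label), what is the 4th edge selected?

G-H

Grow the tree from E using Prim:
Step 1: frontier [E–I 7] → take E–I (7); add I.
Step 2: frontier [C–I 3, H–I 8, A–I 9] → take C–I (3); add C.
Step 3: frontier [H–I 8, A–I 9] → take H–I (8); add H.
Step 4: frontier [G–H 3, D–H 6, F–H 15, A–I 9] → take G–H (3); add G.
Step 5: frontier [D–H 6, F–H 15, A–I 9] → take D–H (6); add D.
Step 6: frontier [F–H 15, A–I 9] → take A–I (9); add A.
Step 7: frontier [A–B 1, A–F 11, F–H 15] → take A–B (1); add B.
Step 8: frontier [A–F 11, B–F 11, F–H 15] → take A–F (11); add F.
The 4th edge added is G–H.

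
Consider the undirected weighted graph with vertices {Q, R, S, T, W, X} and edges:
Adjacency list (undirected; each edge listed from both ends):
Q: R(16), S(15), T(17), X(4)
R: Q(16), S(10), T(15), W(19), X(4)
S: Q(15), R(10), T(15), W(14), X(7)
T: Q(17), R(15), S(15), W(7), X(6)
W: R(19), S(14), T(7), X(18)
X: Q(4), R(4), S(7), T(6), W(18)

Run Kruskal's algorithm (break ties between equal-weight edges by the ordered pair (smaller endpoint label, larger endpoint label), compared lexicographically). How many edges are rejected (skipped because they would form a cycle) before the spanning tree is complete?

Kruskal's algorithm — process edges by increasing weight (ties by edge label):
Q X (4): add — endpoints in different components.
R X (4): add — endpoints in different components.
T X (6): add — endpoints in different components.
S X (7): add — endpoints in different components.
T W (7): add — endpoints in different components.
Edges rejected before the tree was complete: 0.

0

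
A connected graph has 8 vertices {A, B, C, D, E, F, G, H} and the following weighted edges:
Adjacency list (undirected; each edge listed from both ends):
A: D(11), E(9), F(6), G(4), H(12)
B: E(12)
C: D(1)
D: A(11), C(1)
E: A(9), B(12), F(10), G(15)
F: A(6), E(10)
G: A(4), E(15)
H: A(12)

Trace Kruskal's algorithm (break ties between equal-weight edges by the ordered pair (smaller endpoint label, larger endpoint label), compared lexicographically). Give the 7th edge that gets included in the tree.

Sort edges by weight, then run Kruskal:
C-D (1): add — endpoints in different components.
A-G (4): add — endpoints in different components.
A-F (6): add — endpoints in different components.
A-E (9): add — endpoints in different components.
E-F (10): skip — E and F already connected.
A-D (11): add — endpoints in different components.
A-H (12): add — endpoints in different components.
B-E (12): add — endpoints in different components.
The 7th edge added is B-E.

B-E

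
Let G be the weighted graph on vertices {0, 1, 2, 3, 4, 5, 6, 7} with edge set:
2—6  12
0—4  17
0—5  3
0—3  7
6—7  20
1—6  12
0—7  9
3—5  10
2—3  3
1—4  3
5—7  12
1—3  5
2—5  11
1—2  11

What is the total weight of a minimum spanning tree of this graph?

42

Prim's algorithm from 2:
Step 1: frontier [2—3 3, 1—2 11, 2—5 11, 2—6 12] → take 2—3 (3); add 3.
Step 2: frontier [1—2 11, 2—5 11, 2—6 12, 1—3 5, 0—3 7, 3—5 10] → take 1—3 (5); add 1.
Step 3: frontier [1—4 3, 1—6 12, 2—5 11, 2—6 12, 0—3 7, 3—5 10] → take 1—4 (3); add 4.
Step 4: frontier [1—6 12, 2—5 11, 2—6 12, 0—3 7, 3—5 10, 0—4 17] → take 0—3 (7); add 0.
Step 5: frontier [0—5 3, 0—7 9, 1—6 12, 2—5 11, 2—6 12, 3—5 10] → take 0—5 (3); add 5.
Step 6: frontier [0—7 9, 1—6 12, 2—6 12, 5—7 12] → take 0—7 (9); add 7.
Step 7: frontier [1—6 12, 2—6 12, 6—7 20] → take 1—6 (12); add 6.
MST edges: 2—3, 1—3, 1—4, 0—3, 0—5, 0—7, 1—6; total weight 3+5+3+7+3+9+12 = 42.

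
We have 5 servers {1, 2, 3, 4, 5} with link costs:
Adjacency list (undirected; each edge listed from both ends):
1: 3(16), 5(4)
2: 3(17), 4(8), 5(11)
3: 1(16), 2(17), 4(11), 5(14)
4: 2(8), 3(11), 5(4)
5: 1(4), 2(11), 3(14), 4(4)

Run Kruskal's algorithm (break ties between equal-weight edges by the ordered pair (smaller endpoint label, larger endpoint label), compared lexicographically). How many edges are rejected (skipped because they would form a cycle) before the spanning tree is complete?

Kruskal: consider edges lightest-first.
1—5 (4): add. Components now {1,5} {2} {3} {4}
4—5 (4): add. Components now {1,4,5} {2} {3}
2—4 (8): add. Components now {1,2,4,5} {3}
2—5 (11): skip — 2 and 5 already connected.
3—4 (11): add. Components now {1,2,3,4,5}
Edges rejected before the tree was complete: 1.

1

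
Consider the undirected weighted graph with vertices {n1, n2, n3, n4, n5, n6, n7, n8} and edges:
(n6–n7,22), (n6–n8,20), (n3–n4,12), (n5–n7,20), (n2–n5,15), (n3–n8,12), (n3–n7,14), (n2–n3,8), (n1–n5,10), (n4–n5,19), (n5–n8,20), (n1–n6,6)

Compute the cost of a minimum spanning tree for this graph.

77

Kruskal's algorithm — process edges by increasing weight (ties by edge label):
n1–n6 (6): add — endpoints in different components.
n2–n3 (8): add — endpoints in different components.
n1–n5 (10): add — endpoints in different components.
n3–n4 (12): add — endpoints in different components.
n3–n8 (12): add — endpoints in different components.
n3–n7 (14): add — endpoints in different components.
n2–n5 (15): add — endpoints in different components.
MST edges: n1–n6, n2–n3, n1–n5, n3–n4, n3–n8, n3–n7, n2–n5; total weight 6+8+10+12+12+14+15 = 77.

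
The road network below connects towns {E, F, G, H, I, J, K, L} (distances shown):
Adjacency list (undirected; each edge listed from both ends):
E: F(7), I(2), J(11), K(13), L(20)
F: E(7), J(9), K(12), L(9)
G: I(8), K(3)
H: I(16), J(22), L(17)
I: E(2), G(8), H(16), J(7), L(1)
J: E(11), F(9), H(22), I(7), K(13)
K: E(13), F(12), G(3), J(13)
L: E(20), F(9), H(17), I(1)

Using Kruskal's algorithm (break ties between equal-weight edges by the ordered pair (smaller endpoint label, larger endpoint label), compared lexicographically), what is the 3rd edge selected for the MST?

Kruskal's algorithm — process edges by increasing weight (ties by edge label):
I-L (1): add — endpoints in different components.
E-I (2): add — endpoints in different components.
G-K (3): add — endpoints in different components.
E-F (7): add — endpoints in different components.
I-J (7): add — endpoints in different components.
G-I (8): add — endpoints in different components.
F-J (9): skip — F and J already connected.
F-L (9): skip — F and L already connected.
E-J (11): skip — E and J already connected.
F-K (12): skip — F and K already connected.
E-K (13): skip — E and K already connected.
J-K (13): skip — J and K already connected.
H-I (16): add — endpoints in different components.
The 3rd edge added is G-K.

G-K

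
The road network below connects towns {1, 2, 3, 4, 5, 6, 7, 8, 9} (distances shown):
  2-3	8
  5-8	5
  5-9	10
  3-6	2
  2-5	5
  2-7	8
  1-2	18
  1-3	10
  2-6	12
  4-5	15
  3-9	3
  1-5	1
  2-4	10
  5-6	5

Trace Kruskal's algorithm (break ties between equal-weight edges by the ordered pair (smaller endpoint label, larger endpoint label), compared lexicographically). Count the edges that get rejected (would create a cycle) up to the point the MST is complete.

2

Kruskal: consider edges lightest-first.
1-5 (1): add — endpoints in different components.
3-6 (2): add — endpoints in different components.
3-9 (3): add — endpoints in different components.
2-5 (5): add — endpoints in different components.
5-6 (5): add — endpoints in different components.
5-8 (5): add — endpoints in different components.
2-3 (8): skip — 2 and 3 already connected.
2-7 (8): add — endpoints in different components.
1-3 (10): skip — 1 and 3 already connected.
2-4 (10): add — endpoints in different components.
Edges rejected before the tree was complete: 2.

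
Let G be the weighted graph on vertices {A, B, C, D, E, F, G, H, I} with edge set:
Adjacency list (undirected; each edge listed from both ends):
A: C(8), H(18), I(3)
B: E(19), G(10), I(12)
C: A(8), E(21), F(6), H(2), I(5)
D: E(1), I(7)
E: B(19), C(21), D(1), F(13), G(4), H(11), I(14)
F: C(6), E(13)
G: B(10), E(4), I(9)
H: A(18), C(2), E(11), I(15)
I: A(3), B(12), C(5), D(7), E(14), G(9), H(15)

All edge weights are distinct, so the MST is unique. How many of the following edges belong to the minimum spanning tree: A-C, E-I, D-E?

Kruskal: consider edges lightest-first.
D-E (1): add — endpoints in different components.
C-H (2): add — endpoints in different components.
A-I (3): add — endpoints in different components.
E-G (4): add — endpoints in different components.
C-I (5): add — endpoints in different components.
C-F (6): add — endpoints in different components.
D-I (7): add — endpoints in different components.
A-C (8): skip — A and C already connected.
G-I (9): skip — G and I already connected.
B-G (10): add — endpoints in different components.
MST edge set: {D-E, C-H, A-I, E-G, C-I, C-F, D-I, B-G}.
Of the listed edges, {D-E} are in the MST → 1.

1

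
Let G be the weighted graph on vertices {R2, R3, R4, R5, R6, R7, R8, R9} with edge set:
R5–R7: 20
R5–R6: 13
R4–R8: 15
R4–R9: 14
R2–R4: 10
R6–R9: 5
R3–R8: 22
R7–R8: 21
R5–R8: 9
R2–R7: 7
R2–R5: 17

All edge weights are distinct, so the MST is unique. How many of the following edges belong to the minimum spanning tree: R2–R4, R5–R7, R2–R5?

1

Sort edges by weight, then run Kruskal:
R6–R9 (5): add — endpoints in different components.
R2–R7 (7): add — endpoints in different components.
R5–R8 (9): add — endpoints in different components.
R2–R4 (10): add — endpoints in different components.
R5–R6 (13): add — endpoints in different components.
R4–R9 (14): add — endpoints in different components.
R4–R8 (15): skip — R4 and R8 already connected.
R2–R5 (17): skip — R2 and R5 already connected.
R5–R7 (20): skip — R7 and R5 already connected.
R7–R8 (21): skip — R7 and R8 already connected.
R3–R8 (22): add — endpoints in different components.
MST edge set: {R6–R9, R2–R7, R5–R8, R2–R4, R5–R6, R4–R9, R3–R8}.
Of the listed edges, {R2–R4} are in the MST → 1.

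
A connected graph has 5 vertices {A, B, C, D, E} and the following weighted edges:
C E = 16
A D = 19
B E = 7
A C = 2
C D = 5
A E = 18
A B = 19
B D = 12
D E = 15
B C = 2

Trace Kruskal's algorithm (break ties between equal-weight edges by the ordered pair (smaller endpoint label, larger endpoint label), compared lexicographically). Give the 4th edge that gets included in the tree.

B-E

Kruskal: consider edges lightest-first.
A C (2): add. Components now {A,C} {B} {D} {E}
B C (2): add. Components now {A,B,C} {D} {E}
C D (5): add. Components now {A,B,C,D} {E}
B E (7): add. Components now {A,B,C,D,E}
The 4th edge added is B E.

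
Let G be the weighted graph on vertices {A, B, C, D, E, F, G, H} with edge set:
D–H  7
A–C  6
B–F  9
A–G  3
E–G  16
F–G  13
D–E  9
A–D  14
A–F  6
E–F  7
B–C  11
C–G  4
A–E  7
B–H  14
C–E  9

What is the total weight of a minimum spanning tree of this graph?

Prim, starting at F.
Step 1: cheapest edge leaving the tree is A–F (6); add A.
Step 2: cheapest edge leaving the tree is A–G (3); add G.
Step 3: cheapest edge leaving the tree is C–G (4); add C.
Step 4: cheapest edge leaving the tree is A–E (7); add E.
Step 5: cheapest edge leaving the tree is B–F (9); add B.
Step 6: cheapest edge leaving the tree is D–E (9); add D.
Step 7: cheapest edge leaving the tree is D–H (7); add H.
MST edges: A–F, A–G, C–G, A–E, B–F, D–E, D–H; total weight 6+3+4+7+9+9+7 = 45.

45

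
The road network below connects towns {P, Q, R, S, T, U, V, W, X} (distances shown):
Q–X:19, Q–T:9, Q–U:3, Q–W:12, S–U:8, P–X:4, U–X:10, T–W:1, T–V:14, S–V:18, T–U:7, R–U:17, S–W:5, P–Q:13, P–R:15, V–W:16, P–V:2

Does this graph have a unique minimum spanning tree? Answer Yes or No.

Yes

Kruskal's algorithm — process edges by increasing weight (ties by edge label):
T–W (1): add — endpoints in different components.
P–V (2): add — endpoints in different components.
Q–U (3): add — endpoints in different components.
P–X (4): add — endpoints in different components.
S–W (5): add — endpoints in different components.
T–U (7): add — endpoints in different components.
S–U (8): skip — S and U already connected.
Q–T (9): skip — T and Q already connected.
U–X (10): add — endpoints in different components.
Q–W (12): skip — W and Q already connected.
P–Q (13): skip — Q and P already connected.
T–V (14): skip — T and V already connected.
P–R (15): add — endpoints in different components.
Every non-tree edge has weight strictly greater than the heaviest edge on the tree path between its endpoints, so the MST is unique.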